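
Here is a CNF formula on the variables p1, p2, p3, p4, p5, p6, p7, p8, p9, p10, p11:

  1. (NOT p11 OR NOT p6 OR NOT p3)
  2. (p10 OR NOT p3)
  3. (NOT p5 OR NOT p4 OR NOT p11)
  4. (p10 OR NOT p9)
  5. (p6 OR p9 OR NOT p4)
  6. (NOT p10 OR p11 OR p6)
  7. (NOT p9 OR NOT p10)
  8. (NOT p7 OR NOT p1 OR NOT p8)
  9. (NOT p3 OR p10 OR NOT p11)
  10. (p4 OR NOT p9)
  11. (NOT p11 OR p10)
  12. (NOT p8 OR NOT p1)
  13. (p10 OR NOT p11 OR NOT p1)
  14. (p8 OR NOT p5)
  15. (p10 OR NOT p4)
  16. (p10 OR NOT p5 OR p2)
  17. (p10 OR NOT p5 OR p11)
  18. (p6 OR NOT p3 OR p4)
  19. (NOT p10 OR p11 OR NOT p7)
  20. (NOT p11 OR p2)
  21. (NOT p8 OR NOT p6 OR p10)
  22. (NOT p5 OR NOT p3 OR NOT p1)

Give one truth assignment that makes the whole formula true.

p1=F, p2=T, p3=F, p4=F, p5=F, p6=F, p7=F, p8=T, p9=F, p10=T, p11=T

p1 occurs only negated in the remaining clauses — set p1 = False.
p2 occurs only positively in the remaining clauses — set p2 = True.
Try p3 = False.
For the remaining variables, p4 = False, p5 = False, p6 = False, p7 = False, p8 = True, p9 = False, p10 = True, p11 = True works.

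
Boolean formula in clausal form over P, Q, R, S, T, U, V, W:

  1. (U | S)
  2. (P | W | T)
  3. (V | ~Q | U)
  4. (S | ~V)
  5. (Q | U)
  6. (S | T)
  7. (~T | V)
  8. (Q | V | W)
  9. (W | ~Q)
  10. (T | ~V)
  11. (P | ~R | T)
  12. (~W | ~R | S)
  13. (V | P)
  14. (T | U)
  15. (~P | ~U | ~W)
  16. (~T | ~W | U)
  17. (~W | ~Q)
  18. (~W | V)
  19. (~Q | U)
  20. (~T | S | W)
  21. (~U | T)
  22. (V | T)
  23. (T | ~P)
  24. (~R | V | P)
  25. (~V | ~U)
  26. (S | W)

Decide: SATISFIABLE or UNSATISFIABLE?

T = True:
  propagation gives V=True, S=True, U=False, Q=True; an empty clause results — contradiction.
T = False:
  propagation gives S=True, V=False; an empty clause results — contradiction.
Every branch closes, so no satisfying assignment exists.

UNSATISFIABLE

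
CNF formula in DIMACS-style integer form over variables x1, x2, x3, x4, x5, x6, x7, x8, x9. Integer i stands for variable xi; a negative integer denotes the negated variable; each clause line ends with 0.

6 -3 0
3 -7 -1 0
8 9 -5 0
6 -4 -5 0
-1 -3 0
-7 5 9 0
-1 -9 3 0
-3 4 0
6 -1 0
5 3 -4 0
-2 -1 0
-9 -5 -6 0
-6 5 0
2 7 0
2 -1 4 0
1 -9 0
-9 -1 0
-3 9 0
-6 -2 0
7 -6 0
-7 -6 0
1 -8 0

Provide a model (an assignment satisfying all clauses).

x1 = False  x2 = True  x3 = False  x4 = False  x5 = False  x6 = False  x7 = False  x8 = False  x9 = False

Set x1 = False and propagate.
  then x9 is forced to False.
  then x3 is forced to False.
  then x8 is forced to False.
  then x5 is forced to False.
  then x7 is forced to False.
  then x4 is forced to False.
  then x6 is forced to False.
  then x2 is forced to True.
Check each clause:
  1. (NOT x3 OR x6) — NOT x3 is true.
  2. (NOT x1 OR x3 OR NOT x7) — NOT x7 is true.
  3. (NOT x5 OR x9 OR x8) — NOT x5 is true.
  4. (x6 OR NOT x4 OR NOT x5) — NOT x5 is true.
  5. (NOT x1 OR NOT x3) — NOT x3 is true.
  6. (x5 OR NOT x7 OR x9) — NOT x7 is true.
  7. (NOT x9 OR x3 OR NOT x1) — NOT x1 is true.
  8. (NOT x3 OR x4) — NOT x3 is true.
  9. (NOT x1 OR x6) — NOT x1 is true.
  10. (x5 OR NOT x4 OR x3) — NOT x4 is true.
  11. (NOT x2 OR NOT x1) — NOT x1 is true.
  12. (NOT x5 OR NOT x6 OR NOT x9) — NOT x6 is true.
  13. (NOT x6 OR x5) — NOT x6 is true.
  14. (x2 OR x7) — x2 is true.
  15. (NOT x1 OR x2 OR x4) — x2 is true.
  16. (x1 OR NOT x9) — NOT x9 is true.
  17. (NOT x1 OR NOT x9) — NOT x1 is true.
  18. (x9 OR NOT x3) — NOT x3 is true.
  19. (NOT x6 OR NOT x2) — NOT x6 is true.
  20. (x7 OR NOT x6) — NOT x6 is true.
  21. (NOT x6 OR NOT x7) — NOT x7 is true.
  22. (x1 OR NOT x8) — NOT x8 is true.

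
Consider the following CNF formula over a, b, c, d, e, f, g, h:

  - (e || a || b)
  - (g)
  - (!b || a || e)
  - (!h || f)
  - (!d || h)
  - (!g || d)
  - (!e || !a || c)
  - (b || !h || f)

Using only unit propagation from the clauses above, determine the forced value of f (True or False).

(g) is a unit clause: g = True.
In (d || !g), !g is now false; d must hold, so d = True.
In (!d || h), !d is now false; h must hold, so h = True.
(f || !h) with h = True leaves only f, so f = True.

True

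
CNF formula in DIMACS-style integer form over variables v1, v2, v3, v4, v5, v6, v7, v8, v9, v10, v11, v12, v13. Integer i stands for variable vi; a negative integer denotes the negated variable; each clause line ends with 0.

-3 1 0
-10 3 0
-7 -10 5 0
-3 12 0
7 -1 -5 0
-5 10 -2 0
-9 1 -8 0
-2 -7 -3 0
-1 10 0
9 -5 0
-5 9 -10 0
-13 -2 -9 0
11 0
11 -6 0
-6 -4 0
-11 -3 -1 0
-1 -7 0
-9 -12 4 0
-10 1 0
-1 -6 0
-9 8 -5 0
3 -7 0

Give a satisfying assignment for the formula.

v1 = False, v2 = False, v3 = False, v4 = False, v5 = False, v6 = False, v7 = False, v8 = False, v9 = False, v10 = False, v11 = True, v12 = True, v13 = False

The clause (v11) is unit: v11 must be True.
v2 occurs only negated in the remaining clauses — set v2 = False.
v6 occurs only negated in the remaining clauses — set v6 = False.
Try v1 = False.
  then v3 is forced to False.
  then v10 is forced to False.
  then v7 is forced to False.
Try v4 = False.
The remaining clauses are satisfied by v5 = False, v8 = False, v9 = False, v12 = True, v13 = False.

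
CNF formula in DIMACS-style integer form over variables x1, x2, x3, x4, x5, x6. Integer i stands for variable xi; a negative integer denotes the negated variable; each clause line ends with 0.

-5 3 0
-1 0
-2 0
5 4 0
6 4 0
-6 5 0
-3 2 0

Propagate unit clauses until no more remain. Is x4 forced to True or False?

True

(~x1) stands alone — x1 = False.
(~x2) stands alone — x2 = False.
From (x2 \/ ~x3) and x2 = False: x3 = False.
In (x3 \/ ~x5), x3 is now false; ~x5 must hold, so x5 = False.
From (x5 \/ x4) and x5 = False: x4 = True.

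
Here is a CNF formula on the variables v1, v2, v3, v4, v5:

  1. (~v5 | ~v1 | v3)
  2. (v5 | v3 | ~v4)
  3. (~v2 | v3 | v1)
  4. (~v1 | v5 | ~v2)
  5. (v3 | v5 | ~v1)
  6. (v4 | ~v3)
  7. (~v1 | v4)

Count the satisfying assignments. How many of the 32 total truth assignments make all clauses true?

Case analysis on v1 and v3:
  v1=1, v3=1: remaining (v2,v4,v5) ∈ {(0,1,0); (0,1,1); (1,1,1)} — 3.
  v1=1, v3=0: a clause becomes empty — 0.
  v1=0, v3=1: remaining (v2,v4,v5) ∈ {(0,1,0); (0,1,1); (1,1,0); (1,1,1)} — 4.
  v1=0, v3=0: remaining (v2,v4,v5) ∈ {(0,0,0); (0,0,1); (0,1,1)} — 3.
Total: 3 + 0 + 4 + 3 = 10.

10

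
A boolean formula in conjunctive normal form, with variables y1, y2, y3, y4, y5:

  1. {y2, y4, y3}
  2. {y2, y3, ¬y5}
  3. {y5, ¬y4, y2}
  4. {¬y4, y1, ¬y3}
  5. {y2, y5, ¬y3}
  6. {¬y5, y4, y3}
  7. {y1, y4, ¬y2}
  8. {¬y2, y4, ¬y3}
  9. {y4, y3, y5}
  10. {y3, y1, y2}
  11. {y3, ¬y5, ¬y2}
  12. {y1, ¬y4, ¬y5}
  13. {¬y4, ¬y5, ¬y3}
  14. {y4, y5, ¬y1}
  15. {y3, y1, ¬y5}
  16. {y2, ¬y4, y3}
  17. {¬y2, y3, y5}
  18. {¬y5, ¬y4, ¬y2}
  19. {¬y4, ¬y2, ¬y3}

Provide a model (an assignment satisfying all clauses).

y1=F, y2=F, y3=T, y4=F, y5=T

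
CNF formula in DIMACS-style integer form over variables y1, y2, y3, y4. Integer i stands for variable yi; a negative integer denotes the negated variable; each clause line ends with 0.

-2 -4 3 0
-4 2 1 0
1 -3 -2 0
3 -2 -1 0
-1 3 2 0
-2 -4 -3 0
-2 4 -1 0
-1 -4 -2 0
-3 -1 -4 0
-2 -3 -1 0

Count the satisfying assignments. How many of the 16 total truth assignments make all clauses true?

4

The models are:
  y1=F y2=F y3=F y4=F
  y1=F y2=F y3=T y4=F
  y1=F y2=T y3=F y4=F
  y1=T y2=F y3=T y4=F
Count: 4.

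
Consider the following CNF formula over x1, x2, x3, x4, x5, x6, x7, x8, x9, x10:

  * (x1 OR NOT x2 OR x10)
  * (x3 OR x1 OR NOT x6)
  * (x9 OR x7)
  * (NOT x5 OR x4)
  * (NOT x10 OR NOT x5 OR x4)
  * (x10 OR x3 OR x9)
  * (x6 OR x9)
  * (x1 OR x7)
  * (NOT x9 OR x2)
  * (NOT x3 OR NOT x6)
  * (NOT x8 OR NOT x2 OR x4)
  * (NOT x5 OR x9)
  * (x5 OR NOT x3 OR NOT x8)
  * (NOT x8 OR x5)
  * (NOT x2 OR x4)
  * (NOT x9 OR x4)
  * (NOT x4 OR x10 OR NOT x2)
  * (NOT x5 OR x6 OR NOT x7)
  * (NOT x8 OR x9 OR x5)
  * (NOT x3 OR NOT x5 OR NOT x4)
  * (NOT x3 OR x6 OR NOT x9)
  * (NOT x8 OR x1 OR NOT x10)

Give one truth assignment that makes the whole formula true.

x1=T  x2=T  x3=F  x4=T  x5=F  x6=F  x7=T  x8=F  x9=T  x10=T

Pure literal: x1 appears only positively; assign x1 = True.
Pure literal: x8 appears only negated; assign x8 = False.
Branch on x2: take x2 = True.
  then x4 is forced to True.
  then x10 is forced to True.
For the remaining variables, x3 = False, x5 = False, x6 = False, x7 = True, x9 = True works.
Every clause has at least one true literal under this assignment.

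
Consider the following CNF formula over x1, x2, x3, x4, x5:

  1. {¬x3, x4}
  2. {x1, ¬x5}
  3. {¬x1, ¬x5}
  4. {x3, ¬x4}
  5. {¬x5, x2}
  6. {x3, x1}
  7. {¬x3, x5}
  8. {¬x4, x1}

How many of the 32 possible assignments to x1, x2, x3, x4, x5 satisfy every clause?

Satisfying assignments:
  x1=1 x2=0 x3=0 x4=0 x5=0
  x1=1 x2=1 x3=0 x4=0 x5=0
That's 2 in total.

2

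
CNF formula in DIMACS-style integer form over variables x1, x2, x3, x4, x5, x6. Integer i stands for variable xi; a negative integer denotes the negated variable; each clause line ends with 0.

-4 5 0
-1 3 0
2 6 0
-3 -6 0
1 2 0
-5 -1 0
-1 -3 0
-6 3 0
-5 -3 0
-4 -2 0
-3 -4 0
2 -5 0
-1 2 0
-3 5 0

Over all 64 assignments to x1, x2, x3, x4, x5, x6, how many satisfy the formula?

2

The models are:
  x1=0 x2=1 x3=0 x4=0 x5=0 x6=0
  x1=0 x2=1 x3=0 x4=0 x5=1 x6=0
Count: 2.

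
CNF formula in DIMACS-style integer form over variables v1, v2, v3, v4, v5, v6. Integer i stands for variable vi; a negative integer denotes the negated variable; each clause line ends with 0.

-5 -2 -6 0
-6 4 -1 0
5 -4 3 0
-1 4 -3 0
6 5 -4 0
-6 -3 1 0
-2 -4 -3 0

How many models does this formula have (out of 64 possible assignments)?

25

Split on v4, then v3.
  v4=1, v3=1: remaining (v1,v2,v5,v6) ∈ {(0,0,1,0); (1,0,0,1); (1,0,1,0); (1,0,1,1)} — 4.
  v4=1, v3=0: v1 free; 3 ways for (v2,v5,v6) × 2^1 = 6.
  v4=0, v3=1: remaining (v1,v2,v5,v6) ∈ {(0,0,0,0); (0,0,1,0); (0,1,0,0); (0,1,1,0)} — 4.
  v4=0, v3=0: 11 of the 16 assignments to (v1,v2,v5,v6) work.
Total: 4 + 6 + 4 + 11 = 25.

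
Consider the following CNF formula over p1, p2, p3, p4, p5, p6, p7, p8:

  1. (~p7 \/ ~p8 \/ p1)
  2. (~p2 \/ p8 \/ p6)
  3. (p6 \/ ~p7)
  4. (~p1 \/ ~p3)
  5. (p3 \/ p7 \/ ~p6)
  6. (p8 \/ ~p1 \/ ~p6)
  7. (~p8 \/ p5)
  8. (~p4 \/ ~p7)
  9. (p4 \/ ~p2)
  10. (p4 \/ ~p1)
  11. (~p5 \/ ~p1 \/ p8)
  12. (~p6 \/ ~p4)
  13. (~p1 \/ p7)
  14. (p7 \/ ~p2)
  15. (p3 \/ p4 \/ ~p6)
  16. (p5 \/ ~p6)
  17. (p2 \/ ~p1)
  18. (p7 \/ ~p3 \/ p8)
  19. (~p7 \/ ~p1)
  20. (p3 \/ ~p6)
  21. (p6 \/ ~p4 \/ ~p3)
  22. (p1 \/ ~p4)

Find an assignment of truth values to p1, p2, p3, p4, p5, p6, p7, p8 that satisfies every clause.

p1=False  p2=False  p3=False  p4=False  p5=True  p6=False  p7=False  p8=True

Try p1 = False.
  then p4 is forced to False.
  then p2 is forced to False.
The remaining clauses are satisfied by p3 = False, p5 = True, p6 = False, p7 = False, p8 = True.
Every clause has at least one true literal under this assignment.
Check each clause:
  1. (p1 \/ ~p7 \/ ~p8) — ~p7 is true.
  2. (p8 \/ ~p2 \/ p6) — p8 is true.
  3. (~p7 \/ p6) — ~p7 is true.
  4. (~p1 \/ ~p3) — ~p3 is true.
  5. (p7 \/ p3 \/ ~p6) — ~p6 is true.
  6. (~p6 \/ p8 \/ ~p1) — p8 is true.
  7. (p5 \/ ~p8) — p5 is true.
  8. (~p4 \/ ~p7) — ~p7 is true.
  9. (~p2 \/ p4) — ~p2 is true.
  10. (p4 \/ ~p1) — ~p1 is true.
  11. (~p1 \/ ~p5 \/ p8) — p8 is true.
  12. (~p6 \/ ~p4) — ~p6 is true.
  13. (~p1 \/ p7) — ~p1 is true.
  14. (p7 \/ ~p2) — ~p2 is true.
  15. (~p6 \/ p4 \/ p3) — ~p6 is true.
  16. (p5 \/ ~p6) — ~p6 is true.
  17. (~p1 \/ p2) — ~p1 is true.
  18. (~p3 \/ p8 \/ p7) — p8 is true.
  19. (~p1 \/ ~p7) — ~p7 is true.
  20. (p3 \/ ~p6) — ~p6 is true.
  21. (p6 \/ ~p4 \/ ~p3) — ~p4 is true.
  22. (p1 \/ ~p4) — ~p4 is true.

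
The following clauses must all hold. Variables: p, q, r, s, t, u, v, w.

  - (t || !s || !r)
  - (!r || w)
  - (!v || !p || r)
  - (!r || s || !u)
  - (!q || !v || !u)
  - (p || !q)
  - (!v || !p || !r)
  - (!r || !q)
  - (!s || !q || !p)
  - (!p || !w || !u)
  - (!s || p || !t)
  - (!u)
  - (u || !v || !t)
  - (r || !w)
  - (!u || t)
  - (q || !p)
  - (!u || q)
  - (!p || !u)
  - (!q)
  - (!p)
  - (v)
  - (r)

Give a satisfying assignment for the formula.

p = 0, q = 0, r = 1, s = 0, t = 0, u = 0, v = 1, w = 1

The clause (!u) is unit: u must be False.
Unit propagation: (!q) forces q = False.
Unit propagation: (!p) forces p = False.
The clause (v) is unit: v must be True.
The clause (!t) is unit: t must be False.
Unit propagation: (r) forces r = True.
(!s) is a unit clause, so s = False.
Unit propagation: (w) forces w = True.
Every clause has at least one true literal under this assignment.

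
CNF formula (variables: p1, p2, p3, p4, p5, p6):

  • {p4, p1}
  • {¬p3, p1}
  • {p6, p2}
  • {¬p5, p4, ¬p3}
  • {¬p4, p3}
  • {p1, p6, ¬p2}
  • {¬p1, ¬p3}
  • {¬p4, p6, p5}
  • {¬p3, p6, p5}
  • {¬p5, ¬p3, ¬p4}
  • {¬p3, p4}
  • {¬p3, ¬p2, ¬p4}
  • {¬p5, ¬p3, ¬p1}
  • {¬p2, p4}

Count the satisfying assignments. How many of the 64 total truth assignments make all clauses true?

Satisfying assignments:
  p1=T p2=F p3=F p4=F p5=F p6=T
  p1=T p2=F p3=F p4=F p5=T p6=T
Count: 2.

2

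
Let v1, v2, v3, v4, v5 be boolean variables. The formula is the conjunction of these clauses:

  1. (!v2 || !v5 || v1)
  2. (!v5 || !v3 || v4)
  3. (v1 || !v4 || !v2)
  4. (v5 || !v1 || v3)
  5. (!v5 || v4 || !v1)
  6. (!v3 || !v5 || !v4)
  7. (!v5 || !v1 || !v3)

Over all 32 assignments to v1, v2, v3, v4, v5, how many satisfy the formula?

Case analysis on v5 and v1:
  v5=1, v1=1: remaining (v2,v3,v4) ∈ {(0,0,1); (1,0,1)} — 2.
  v5=1, v1=0: remaining (v2,v3,v4) ∈ {(0,0,0); (0,0,1)} — 2.
  v5=0, v1=1: remaining (v2,v3,v4) ∈ {(0,1,0); (0,1,1); (1,1,0); (1,1,1)} — 4.
  v5=0, v1=0: v3 free; 3 ways for (v2,v4) × 2^1 = 6.
Total: 2 + 2 + 4 + 6 = 14.

14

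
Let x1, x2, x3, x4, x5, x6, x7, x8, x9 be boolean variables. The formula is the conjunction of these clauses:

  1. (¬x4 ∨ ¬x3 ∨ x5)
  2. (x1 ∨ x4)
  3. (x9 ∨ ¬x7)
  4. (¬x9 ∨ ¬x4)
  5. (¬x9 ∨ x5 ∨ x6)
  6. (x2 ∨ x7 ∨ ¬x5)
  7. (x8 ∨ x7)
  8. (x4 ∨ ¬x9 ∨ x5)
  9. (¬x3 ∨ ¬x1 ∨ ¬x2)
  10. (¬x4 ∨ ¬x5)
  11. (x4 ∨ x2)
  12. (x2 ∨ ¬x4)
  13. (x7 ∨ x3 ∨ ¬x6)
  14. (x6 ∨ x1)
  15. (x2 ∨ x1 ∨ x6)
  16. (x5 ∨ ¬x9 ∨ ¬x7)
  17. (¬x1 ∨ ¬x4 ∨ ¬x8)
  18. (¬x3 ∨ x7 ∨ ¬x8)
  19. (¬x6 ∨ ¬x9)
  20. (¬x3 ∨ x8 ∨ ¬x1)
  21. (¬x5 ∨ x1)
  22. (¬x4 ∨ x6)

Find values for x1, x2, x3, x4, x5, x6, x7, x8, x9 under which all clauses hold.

Try x1 = True.
Branch on x2: take x2 = True.
  then x3 is forced to False.
Try x4 = False.
The remaining clauses are satisfied by x5 = False, x6 = False, x7 = False, x8 = True, x9 = False.
Every clause has at least one true literal under this assignment.
Check each clause:
  1. (¬x4 ∨ x5 ∨ ¬x3) — ¬x4 is true.
  2. (x4 ∨ x1) — x1 is true.
  3. (¬x7 ∨ x9) — ¬x7 is true.
  4. (¬x9 ∨ ¬x4) — ¬x4 is true.
  5. (x6 ∨ ¬x9 ∨ x5) — ¬x9 is true.
  6. (x2 ∨ ¬x5 ∨ x7) — x2 is true.
  7. (x8 ∨ x7) — x8 is true.
  8. (¬x9 ∨ x4 ∨ x5) — ¬x9 is true.
  9. (¬x2 ∨ ¬x3 ∨ ¬x1) — ¬x3 is true.
  10. (¬x4 ∨ ¬x5) — ¬x5 is true.
  11. (x4 ∨ x2) — x2 is true.
  12. (¬x4 ∨ x2) — x2 is true.
  13. (¬x6 ∨ x3 ∨ x7) — ¬x6 is true.
  14. (x1 ∨ x6) — x1 is true.
  15. (x2 ∨ x1 ∨ x6) — x1 is true.
  16. (¬x7 ∨ ¬x9 ∨ x5) — ¬x7 is true.
  17. (¬x4 ∨ ¬x1 ∨ ¬x8) — ¬x4 is true.
  18. (¬x3 ∨ x7 ∨ ¬x8) — ¬x3 is true.
  19. (¬x9 ∨ ¬x6) — ¬x6 is true.
  20. (¬x3 ∨ x8 ∨ ¬x1) — x8 is true.
  21. (¬x5 ∨ x1) — x1 is true.
  22. (¬x4 ∨ x6) — ¬x4 is true.

x1=T  x2=T  x3=F  x4=F  x5=F  x6=F  x7=F  x8=T  x9=F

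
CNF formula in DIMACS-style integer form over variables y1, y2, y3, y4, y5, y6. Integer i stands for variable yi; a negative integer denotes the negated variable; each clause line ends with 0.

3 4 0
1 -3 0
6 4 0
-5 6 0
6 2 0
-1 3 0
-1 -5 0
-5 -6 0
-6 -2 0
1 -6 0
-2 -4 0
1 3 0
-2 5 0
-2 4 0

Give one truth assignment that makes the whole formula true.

y1 = T  y2 = F  y3 = T  y4 = F  y5 = F  y6 = T

Branch on y1: take y1 = True.
  then y3 is forced to True.
  then y5 is forced to False.
  then y2 is forced to False.
  then y6 is forced to True.
y4 is now unconstrained; take y4 = False.
Every clause has at least one true literal under this assignment.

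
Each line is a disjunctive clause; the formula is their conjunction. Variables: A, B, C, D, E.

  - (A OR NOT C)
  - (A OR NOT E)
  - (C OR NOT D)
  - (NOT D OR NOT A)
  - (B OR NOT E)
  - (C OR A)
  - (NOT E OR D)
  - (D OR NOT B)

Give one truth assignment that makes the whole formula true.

Pure literal: E appears only negated; assign E = False.
Branch on A: take A = True.
  then D is forced to False.
  then B is forced to False.
C is now unconstrained; take C = True.

A=T, B=F, C=T, D=F, E=F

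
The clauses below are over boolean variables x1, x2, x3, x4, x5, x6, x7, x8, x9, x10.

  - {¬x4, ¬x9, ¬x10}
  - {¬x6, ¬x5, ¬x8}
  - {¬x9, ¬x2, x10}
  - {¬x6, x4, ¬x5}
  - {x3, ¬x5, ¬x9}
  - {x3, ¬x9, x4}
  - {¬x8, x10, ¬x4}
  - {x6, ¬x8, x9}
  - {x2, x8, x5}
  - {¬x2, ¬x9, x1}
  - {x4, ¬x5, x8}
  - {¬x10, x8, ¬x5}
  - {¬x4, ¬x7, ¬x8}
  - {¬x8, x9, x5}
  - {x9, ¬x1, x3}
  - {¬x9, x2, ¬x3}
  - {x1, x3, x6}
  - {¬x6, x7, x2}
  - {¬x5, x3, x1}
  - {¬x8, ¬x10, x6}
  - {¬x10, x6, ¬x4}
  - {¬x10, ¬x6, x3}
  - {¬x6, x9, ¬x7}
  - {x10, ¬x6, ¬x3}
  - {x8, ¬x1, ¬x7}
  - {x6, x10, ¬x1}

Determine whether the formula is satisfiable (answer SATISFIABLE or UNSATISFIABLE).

Try x1 = True.
Try x2 = True.
For the remaining variables, x3 = True, x4 = False, x5 = False, x6 = True, x7 = False, x8 = False, x9 = True, x10 = True works.
Every clause has at least one true literal under this assignment.
So x1=1, x2=1, x3=1, x4=0, x5=0, x6=1, x7=0, x8=0, x9=1, x10=1 is a satisfying assignment.

SATISFIABLE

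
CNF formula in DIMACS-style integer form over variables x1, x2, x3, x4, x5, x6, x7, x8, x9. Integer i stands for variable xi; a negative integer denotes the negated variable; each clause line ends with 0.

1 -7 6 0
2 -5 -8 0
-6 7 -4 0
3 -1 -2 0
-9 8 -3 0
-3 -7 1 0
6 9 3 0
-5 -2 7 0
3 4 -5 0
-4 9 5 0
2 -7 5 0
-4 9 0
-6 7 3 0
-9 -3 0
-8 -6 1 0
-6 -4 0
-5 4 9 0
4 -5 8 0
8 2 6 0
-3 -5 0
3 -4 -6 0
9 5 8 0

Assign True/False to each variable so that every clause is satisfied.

x1 = True, x2 = False, x3 = False, x4 = True, x5 = False, x6 = False, x7 = False, x8 = True, x9 = True

Check each clause:
  1. (x1 | ~x7 | x6) — x1 is true.
  2. (~x8 | ~x5 | x2) — ~x5 is true.
  3. (~x6 | ~x4 | x7) — ~x6 is true.
  4. (x3 | ~x1 | ~x2) — ~x2 is true.
  5. (~x3 | x8 | ~x9) — x8 is true.
  6. (~x3 | x1 | ~x7) — ~x7 is true.
  7. (x9 | x3 | x6) — x9 is true.
  8. (~x5 | ~x2 | x7) — ~x5 is true.
  9. (x4 | x3 | ~x5) — ~x5 is true.
  10. (x9 | ~x4 | x5) — x9 is true.
  11. (~x7 | x2 | x5) — ~x7 is true.
  12. (~x4 | x9) — x9 is true.
  13. (~x6 | x3 | x7) — ~x6 is true.
  14. (~x3 | ~x9) — ~x3 is true.
  15. (~x8 | ~x6 | x1) — x1 is true.
  16. (~x4 | ~x6) — ~x6 is true.
  17. (x9 | x4 | ~x5) — x9 is true.
  18. (~x5 | x8 | x4) — x8 is true.
  19. (x6 | x8 | x2) — x8 is true.
  20. (~x3 | ~x5) — ~x5 is true.
  21. (~x4 | ~x6 | x3) — ~x6 is true.
  22. (x5 | x8 | x9) — x8 is true.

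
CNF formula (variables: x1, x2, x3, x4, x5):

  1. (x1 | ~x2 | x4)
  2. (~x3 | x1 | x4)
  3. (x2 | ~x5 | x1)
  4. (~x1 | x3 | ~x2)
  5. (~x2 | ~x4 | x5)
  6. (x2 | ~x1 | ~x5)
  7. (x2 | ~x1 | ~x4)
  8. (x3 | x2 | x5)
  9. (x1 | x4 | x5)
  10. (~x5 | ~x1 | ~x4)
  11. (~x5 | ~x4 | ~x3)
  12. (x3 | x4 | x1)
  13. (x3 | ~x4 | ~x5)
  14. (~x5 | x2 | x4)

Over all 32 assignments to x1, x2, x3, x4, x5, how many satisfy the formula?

4

The models are:
  x1=F x2=F x3=T x4=T x5=F
  x1=T x2=F x3=T x4=F x5=F
  x1=T x2=T x3=T x4=F x5=F
  x1=T x2=T x3=T x4=F x5=T
That's 4 in total.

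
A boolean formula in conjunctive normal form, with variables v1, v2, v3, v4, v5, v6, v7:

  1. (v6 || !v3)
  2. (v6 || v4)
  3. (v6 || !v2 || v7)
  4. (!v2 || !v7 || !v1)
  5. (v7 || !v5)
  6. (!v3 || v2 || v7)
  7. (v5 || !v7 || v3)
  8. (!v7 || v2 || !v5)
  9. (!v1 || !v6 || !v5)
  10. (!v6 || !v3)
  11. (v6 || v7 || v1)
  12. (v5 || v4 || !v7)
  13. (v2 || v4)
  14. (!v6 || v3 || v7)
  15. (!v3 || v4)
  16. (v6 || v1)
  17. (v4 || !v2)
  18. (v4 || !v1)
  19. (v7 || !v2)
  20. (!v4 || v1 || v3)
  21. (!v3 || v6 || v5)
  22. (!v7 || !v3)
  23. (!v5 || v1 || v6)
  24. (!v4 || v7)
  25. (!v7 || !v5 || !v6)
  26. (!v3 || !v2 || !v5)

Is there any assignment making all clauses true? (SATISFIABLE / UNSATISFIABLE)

UNSATISFIABLE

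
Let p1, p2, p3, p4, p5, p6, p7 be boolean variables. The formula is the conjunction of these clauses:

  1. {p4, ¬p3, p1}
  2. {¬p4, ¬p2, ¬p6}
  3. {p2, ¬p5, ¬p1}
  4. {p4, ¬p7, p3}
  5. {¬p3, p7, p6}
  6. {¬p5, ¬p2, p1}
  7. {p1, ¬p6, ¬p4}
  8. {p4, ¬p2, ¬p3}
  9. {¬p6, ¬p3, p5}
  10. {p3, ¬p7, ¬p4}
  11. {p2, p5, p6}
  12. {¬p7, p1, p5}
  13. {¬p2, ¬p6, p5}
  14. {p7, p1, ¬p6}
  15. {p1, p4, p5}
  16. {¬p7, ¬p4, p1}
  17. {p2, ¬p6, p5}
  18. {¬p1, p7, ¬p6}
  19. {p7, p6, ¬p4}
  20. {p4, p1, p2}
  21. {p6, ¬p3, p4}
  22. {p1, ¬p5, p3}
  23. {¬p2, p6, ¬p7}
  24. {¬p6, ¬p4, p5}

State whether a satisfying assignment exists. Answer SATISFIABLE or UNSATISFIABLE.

SATISFIABLE

Set p1 = True and propagate.
Set p2 = True and propagate.
Set p3 = False and propagate.
For the remaining variables, p4 = False, p5 = False, p6 = False, p7 = False works.
So p1 = True, p2 = True, p3 = False, p4 = False, p5 = False, p6 = False, p7 = False is a satisfying assignment.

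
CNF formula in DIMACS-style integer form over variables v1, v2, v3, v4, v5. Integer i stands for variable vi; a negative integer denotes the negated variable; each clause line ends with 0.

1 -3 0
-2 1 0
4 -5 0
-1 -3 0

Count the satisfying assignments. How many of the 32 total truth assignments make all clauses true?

9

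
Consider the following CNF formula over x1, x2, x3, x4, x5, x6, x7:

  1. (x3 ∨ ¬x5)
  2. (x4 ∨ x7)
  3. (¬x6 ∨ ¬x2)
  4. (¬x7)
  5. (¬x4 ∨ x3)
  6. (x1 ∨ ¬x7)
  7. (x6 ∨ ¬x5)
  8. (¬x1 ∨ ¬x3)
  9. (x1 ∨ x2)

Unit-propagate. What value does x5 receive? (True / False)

(¬x7) stands alone — x7 = False.
(x4 ∨ x7): since x7 = False, the clause reduces to (x4). x4 = True.
From (¬x4 ∨ x3) and x4 = True: x3 = True.
From (¬x3 ∨ ¬x1) and x3 = True: x1 = False.
In (x1 ∨ x2), x1 is now false; x2 must hold, so x2 = True.
(¬x6 ∨ ¬x2): since x2 = True, the clause reduces to (¬x6). x6 = False.
In (x6 ∨ ¬x5), x6 is now false; ¬x5 must hold, so x5 = False.

False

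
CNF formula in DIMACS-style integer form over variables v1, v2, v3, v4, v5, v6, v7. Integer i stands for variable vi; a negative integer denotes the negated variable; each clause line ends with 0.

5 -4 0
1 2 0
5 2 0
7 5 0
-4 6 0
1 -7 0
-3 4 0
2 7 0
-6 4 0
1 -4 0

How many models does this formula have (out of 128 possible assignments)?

11

Case analysis on v4 and v1:
  v4=T, v1=T: v3 free; 3 ways for (v2,v5,v6,v7) × 2^1 = 6.
  v4=T, v1=F: a clause becomes empty — 0.
  v4=F, v1=T: remaining (v2,v3,v5,v6,v7) ∈ {(F,F,T,F,T); (T,F,F,F,T); (T,F,T,F,F); (T,F,T,F,T)} — 4.
  v4=F, v1=F: remaining (v2,v3,v5,v6,v7) ∈ {(T,F,T,F,F)} — 1.
Total: 6 + 0 + 4 + 1 = 11.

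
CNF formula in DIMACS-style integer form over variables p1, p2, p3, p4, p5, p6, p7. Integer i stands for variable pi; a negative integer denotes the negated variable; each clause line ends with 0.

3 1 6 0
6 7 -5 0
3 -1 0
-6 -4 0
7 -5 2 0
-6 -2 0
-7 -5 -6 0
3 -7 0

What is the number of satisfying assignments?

29

Split on p6, then p7.
  p6=1, p7=1: remaining (p1,p2,p3,p4,p5) ∈ {(0,0,1,0,0); (1,0,1,0,0)} — 2.
  p6=1, p7=0: remaining (p1,p2,p3,p4,p5) ∈ {(0,0,0,0,0); (0,0,1,0,0); (1,0,1,0,0)} — 3.
  p6=0, p7=1: forces p3=1; p1, p2, p4, p5 free → 2^4 = 16.
  p6=0, p7=0: forces p3=1; p5=0; p1, p2, p4 free → 2^3 = 8.
Total: 2 + 3 + 16 + 8 = 29.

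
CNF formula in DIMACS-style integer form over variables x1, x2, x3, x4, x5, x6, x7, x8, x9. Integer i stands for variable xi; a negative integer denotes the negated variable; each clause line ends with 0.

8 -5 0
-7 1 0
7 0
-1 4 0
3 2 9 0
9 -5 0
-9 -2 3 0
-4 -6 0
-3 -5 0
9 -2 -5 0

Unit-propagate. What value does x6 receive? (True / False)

False

Unit clause (x7) sets x7 = True.
From (x1 \/ ~x7) and x7 = True: x1 = True.
In (x4 \/ ~x1), ~x1 is now false; x4 must hold, so x4 = True.
In (~x4 \/ ~x6), ~x4 is now false; ~x6 must hold, so x6 = False.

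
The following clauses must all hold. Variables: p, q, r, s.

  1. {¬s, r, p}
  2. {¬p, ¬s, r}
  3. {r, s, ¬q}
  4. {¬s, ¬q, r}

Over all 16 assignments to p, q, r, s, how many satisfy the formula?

Split on r, then s.
  r=T, s=T: remaining (p,q) ∈ {(F,F); (F,T); (T,F); (T,T)} — 4.
  r=T, s=F: remaining (p,q) ∈ {(F,F); (F,T); (T,F); (T,T)} — 4.
  r=F, s=T: a clause becomes empty — 0.
  r=F, s=F: remaining (p,q) ∈ {(F,F); (T,F)} — 2.
Total: 4 + 4 + 0 + 2 = 10.

10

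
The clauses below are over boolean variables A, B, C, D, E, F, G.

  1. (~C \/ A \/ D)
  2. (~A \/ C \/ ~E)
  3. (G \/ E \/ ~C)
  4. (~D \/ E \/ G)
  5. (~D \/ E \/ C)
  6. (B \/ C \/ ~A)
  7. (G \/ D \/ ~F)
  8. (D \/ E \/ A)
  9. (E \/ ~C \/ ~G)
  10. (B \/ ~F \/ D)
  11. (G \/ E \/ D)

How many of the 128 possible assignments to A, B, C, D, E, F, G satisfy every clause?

36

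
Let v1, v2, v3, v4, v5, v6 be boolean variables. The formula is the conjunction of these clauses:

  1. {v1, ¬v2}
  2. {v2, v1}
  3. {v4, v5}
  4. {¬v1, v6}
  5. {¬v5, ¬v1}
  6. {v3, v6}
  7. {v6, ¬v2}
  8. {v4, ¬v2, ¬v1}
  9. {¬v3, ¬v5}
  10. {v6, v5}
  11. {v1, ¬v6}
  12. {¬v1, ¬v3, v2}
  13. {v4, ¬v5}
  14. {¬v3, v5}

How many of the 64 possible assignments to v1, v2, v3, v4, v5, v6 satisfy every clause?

2

Satisfying assignments:
  v1=T v2=F v3=F v4=T v5=F v6=T
  v1=T v2=T v3=F v4=T v5=F v6=T
Count: 2.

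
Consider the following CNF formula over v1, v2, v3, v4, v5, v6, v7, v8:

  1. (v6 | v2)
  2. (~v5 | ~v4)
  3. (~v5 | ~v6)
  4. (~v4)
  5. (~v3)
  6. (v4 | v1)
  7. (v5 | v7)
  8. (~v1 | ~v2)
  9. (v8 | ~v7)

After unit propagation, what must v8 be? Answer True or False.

Unit clause (~v4) sets v4 = False.
(~v3) stands alone — v3 = False.
In (v4 | v1), v4 is now false; v1 must hold, so v1 = True.
(~v1 | ~v2) with v1 = True leaves only ~v2, so v2 = False.
(v2 | v6) with v2 = False leaves only v6, so v6 = True.
(~v5 | ~v6) with v6 = True leaves only ~v5, so v5 = False.
From (v5 | v7) and v5 = False: v7 = True.
In (~v7 | v8), ~v7 is now false; v8 must hold, so v8 = True.

True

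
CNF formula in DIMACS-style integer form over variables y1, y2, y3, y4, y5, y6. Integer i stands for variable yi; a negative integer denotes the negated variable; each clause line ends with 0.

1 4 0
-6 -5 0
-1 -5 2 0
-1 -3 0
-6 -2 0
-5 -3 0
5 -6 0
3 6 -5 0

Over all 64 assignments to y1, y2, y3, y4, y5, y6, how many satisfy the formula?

8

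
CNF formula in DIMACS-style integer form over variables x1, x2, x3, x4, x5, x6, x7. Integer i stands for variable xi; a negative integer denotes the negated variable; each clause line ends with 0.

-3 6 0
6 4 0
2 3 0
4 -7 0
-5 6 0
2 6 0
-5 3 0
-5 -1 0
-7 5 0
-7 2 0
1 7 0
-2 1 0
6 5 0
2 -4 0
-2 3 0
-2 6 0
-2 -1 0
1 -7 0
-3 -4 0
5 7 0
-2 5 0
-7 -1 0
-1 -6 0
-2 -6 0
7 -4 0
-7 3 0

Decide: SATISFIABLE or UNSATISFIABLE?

x2 = True:
  propagation gives x1=True; an empty clause results — contradiction.
x2 = False:
  propagation gives x3=True, x6=True, x7=False, x1=True; an empty clause results — contradiction.
Every branch closes, so no satisfying assignment exists.

UNSATISFIABLE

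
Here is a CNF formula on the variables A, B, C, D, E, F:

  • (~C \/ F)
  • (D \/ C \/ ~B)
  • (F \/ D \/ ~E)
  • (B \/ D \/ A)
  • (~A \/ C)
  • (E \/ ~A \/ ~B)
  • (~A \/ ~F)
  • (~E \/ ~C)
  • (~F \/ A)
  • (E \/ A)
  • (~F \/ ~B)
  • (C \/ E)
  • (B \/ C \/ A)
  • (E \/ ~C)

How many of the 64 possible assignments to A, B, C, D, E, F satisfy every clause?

Satisfying assignments:
  A=0 B=1 C=0 D=1 E=1 F=0
Count: 1.

1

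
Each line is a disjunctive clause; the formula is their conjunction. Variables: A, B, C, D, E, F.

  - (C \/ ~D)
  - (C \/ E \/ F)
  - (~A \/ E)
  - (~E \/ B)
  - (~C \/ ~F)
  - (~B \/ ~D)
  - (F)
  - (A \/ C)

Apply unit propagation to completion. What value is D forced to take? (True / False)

False

(F) is a unit clause: F = True.
(~F \/ ~C): since F = True, the clause reduces to (~C). C = False.
(~D \/ C): since C = False, the clause reduces to (~D). D = False.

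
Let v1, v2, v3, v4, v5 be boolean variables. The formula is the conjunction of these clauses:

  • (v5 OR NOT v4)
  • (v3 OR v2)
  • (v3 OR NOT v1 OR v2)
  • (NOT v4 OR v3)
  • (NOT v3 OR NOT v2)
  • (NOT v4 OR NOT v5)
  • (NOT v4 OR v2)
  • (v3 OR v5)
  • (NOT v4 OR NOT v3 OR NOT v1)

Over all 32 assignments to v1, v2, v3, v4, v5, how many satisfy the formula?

Satisfying assignments:
  v1=F v2=F v3=T v4=F v5=F
  v1=F v2=F v3=T v4=F v5=T
  v1=F v2=T v3=F v4=F v5=T
  v1=T v2=F v3=T v4=F v5=F
  v1=T v2=F v3=T v4=F v5=T
  v1=T v2=T v3=F v4=F v5=T
That's 6 in total.

6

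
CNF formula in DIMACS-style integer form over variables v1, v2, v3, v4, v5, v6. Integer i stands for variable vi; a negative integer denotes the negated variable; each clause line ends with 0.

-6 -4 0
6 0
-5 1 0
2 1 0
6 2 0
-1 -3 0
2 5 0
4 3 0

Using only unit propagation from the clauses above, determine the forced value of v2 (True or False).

True

(v6) is a unit clause: v6 = True.
From (!v6 || !v4) and v6 = True: v4 = False.
In (v3 || v4), v4 is now false; v3 must hold, so v3 = True.
From (!v1 || !v3) and v3 = True: v1 = False.
In (!v5 || v1), v1 is now false; !v5 must hold, so v5 = False.
In (v2 || v1), v1 is now false; v2 must hold, so v2 = True.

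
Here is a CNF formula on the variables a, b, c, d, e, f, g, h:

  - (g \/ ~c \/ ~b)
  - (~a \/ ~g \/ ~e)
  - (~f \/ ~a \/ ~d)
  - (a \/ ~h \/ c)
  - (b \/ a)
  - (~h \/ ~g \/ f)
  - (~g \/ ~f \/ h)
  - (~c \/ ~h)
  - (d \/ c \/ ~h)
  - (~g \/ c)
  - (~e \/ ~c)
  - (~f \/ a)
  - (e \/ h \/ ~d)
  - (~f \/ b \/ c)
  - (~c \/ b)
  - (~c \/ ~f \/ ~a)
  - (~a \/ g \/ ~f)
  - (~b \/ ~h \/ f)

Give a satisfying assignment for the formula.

a=T, b=F, c=F, d=F, e=T, f=F, g=F, h=F

Check each clause:
  1. (g \/ ~c \/ ~b) — ~c is true.
  2. (~e \/ ~a \/ ~g) — ~g is true.
  3. (~a \/ ~d \/ ~f) — ~f is true.
  4. (~h \/ a \/ c) — ~h is true.
  5. (a \/ b) — a is true.
  6. (~g \/ ~h \/ f) — ~h is true.
  7. (h \/ ~g \/ ~f) — ~g is true.
  8. (~h \/ ~c) — ~h is true.
  9. (d \/ c \/ ~h) — ~h is true.
  10. (c \/ ~g) — ~g is true.
  11. (~e \/ ~c) — ~c is true.
  12. (~f \/ a) — a is true.
  13. (e \/ h \/ ~d) — ~d is true.
  14. (~f \/ c \/ b) — ~f is true.
  15. (~c \/ b) — ~c is true.
  16. (~f \/ ~a \/ ~c) — ~f is true.
  17. (g \/ ~a \/ ~f) — ~f is true.
  18. (f \/ ~h \/ ~b) — ~h is true.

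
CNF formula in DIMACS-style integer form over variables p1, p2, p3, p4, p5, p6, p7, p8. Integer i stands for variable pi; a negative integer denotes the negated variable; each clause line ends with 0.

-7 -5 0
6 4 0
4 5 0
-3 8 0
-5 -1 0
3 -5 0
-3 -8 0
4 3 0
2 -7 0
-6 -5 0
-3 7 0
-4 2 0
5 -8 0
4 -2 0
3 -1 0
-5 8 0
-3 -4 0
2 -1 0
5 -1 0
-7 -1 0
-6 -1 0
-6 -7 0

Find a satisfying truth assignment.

p1=False, p2=True, p3=False, p4=True, p5=False, p6=False, p7=True, p8=False

Pure literal: p1 appears only negated; assign p1 = False.
Try p2 = True.
  then p4 is forced to True.
  then p3 is forced to False.
  then p5 is forced to False.
  then p8 is forced to False.
The remaining clauses are satisfied by p6 = False, p7 = True.
Every clause has at least one true literal under this assignment.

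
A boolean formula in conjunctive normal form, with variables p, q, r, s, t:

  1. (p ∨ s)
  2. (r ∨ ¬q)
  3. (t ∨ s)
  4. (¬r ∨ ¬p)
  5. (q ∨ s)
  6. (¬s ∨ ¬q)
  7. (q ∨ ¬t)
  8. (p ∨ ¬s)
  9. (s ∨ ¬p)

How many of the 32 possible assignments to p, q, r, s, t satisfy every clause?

The models are:
  p=1 q=0 r=0 s=1 t=0
That's 1 in total.

1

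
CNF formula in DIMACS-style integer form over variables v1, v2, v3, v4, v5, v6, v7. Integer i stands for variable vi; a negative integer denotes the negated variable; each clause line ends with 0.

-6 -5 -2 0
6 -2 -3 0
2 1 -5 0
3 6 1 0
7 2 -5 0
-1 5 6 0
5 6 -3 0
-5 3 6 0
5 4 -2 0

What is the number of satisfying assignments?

Split on v5, then v6.
  v5=T, v6=T: remaining (v1,v2,v3,v4,v7) ∈ {(T,F,F,F,T); (T,F,F,T,T); (T,F,T,F,T); (T,F,T,T,T)} — 4.
  v5=T, v6=F: remaining (v1,v2,v3,v4,v7) ∈ {(T,F,T,F,T); (T,F,T,T,T)} — 2.
  v5=F, v6=T: v1, v3, v7 free; 3 ways for (v2,v4) × 2^3 = 24.
  v5=F, v6=F: a clause becomes empty — 0.
Total: 4 + 2 + 24 + 0 = 30.

30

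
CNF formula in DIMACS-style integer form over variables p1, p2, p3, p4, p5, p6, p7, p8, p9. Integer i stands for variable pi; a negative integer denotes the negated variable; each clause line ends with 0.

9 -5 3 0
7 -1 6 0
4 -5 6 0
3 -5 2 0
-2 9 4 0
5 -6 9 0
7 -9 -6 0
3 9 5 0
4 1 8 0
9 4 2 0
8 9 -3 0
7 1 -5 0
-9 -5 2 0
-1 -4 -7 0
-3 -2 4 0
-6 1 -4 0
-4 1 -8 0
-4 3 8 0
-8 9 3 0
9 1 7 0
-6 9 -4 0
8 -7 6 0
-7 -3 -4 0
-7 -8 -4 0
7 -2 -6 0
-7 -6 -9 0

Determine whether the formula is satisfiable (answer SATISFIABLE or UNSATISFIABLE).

SATISFIABLE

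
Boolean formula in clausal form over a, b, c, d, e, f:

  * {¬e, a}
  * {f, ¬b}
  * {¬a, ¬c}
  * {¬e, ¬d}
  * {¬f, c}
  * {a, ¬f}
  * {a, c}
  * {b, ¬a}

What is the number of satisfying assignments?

2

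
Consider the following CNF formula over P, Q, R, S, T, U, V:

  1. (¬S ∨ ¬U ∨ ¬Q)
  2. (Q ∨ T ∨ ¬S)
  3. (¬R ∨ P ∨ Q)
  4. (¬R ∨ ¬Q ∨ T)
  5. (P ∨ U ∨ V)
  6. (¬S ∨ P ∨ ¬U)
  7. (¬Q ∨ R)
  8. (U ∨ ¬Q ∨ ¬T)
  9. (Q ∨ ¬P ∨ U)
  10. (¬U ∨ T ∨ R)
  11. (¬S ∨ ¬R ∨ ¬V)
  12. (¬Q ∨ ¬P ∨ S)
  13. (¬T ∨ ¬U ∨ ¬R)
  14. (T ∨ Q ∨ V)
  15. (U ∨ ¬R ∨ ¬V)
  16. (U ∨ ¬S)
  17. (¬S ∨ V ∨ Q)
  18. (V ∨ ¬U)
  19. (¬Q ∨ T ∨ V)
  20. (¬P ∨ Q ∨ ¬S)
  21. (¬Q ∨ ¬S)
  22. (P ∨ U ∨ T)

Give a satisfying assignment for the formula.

P=False, Q=False, R=False, S=False, T=True, U=True, V=True

Check each clause:
  1. (¬U ∨ ¬S ∨ ¬Q) — ¬S is true.
  2. (Q ∨ ¬S ∨ T) — ¬S is true.
  3. (¬R ∨ Q ∨ P) — ¬R is true.
  4. (T ∨ ¬Q ∨ ¬R) — T is true.
  5. (U ∨ V ∨ P) — U is true.
  6. (P ∨ ¬S ∨ ¬U) — ¬S is true.
  7. (R ∨ ¬Q) — ¬Q is true.
  8. (¬T ∨ ¬Q ∨ U) — U is true.
  9. (Q ∨ ¬P ∨ U) — ¬P is true.
  10. (T ∨ R ∨ ¬U) — T is true.
  11. (¬R ∨ ¬S ∨ ¬V) — ¬S is true.
  12. (S ∨ ¬Q ∨ ¬P) — ¬P is true.
  13. (¬R ∨ ¬U ∨ ¬T) — ¬R is true.
  14. (V ∨ Q ∨ T) — T is true.
  15. (U ∨ ¬V ∨ ¬R) — ¬R is true.
  16. (¬S ∨ U) — ¬S is true.
  17. (¬S ∨ V ∨ Q) — ¬S is true.
  18. (¬U ∨ V) — V is true.
  19. (T ∨ V ∨ ¬Q) — T is true.
  20. (¬P ∨ Q ∨ ¬S) — ¬S is true.
  21. (¬Q ∨ ¬S) — ¬S is true.
  22. (P ∨ U ∨ T) — T is true.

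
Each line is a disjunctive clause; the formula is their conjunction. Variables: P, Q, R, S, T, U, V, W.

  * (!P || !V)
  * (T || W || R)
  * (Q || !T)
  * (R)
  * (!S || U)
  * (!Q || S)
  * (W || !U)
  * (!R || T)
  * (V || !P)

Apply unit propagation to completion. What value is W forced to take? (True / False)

True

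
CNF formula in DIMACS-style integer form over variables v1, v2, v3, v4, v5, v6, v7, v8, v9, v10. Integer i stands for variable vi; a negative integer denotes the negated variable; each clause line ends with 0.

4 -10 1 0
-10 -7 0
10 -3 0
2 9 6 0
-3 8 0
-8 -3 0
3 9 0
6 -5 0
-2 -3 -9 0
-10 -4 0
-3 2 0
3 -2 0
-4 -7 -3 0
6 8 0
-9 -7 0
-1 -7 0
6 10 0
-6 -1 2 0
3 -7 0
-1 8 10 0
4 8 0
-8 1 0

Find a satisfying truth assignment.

v5 occurs only negated in the remaining clauses — set v5 = False.
v7 occurs only negated in the remaining clauses — set v7 = False.
Set v1 = False and propagate.
  then v8 is forced to False.
  then v3 is forced to False.
  then v9 is forced to True.
  then v2 is forced to False.
  then v6 is forced to True.
  then v4 is forced to True.
  then v10 is forced to False.

v1=F, v2=F, v3=F, v4=T, v5=F, v6=T, v7=F, v8=F, v9=T, v10=F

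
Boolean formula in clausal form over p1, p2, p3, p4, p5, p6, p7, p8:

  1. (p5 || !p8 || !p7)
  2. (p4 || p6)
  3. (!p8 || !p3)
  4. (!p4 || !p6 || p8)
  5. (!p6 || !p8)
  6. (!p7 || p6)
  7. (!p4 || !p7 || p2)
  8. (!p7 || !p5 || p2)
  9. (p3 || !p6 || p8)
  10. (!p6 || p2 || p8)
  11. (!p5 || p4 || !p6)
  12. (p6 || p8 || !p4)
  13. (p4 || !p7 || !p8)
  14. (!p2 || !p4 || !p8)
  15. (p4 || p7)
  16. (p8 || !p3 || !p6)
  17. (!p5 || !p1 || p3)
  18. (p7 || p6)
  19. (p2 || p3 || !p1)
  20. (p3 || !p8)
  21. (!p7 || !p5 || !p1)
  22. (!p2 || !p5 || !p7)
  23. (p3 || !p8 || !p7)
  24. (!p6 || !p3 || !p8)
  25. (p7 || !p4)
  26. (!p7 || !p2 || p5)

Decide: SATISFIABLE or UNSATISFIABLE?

UNSATISFIABLE

p8 = True:
  propagation gives p3=False; an empty clause results — contradiction.
p8 = False:
  p6 = True:
    propagation gives p4=False, p3=True; an empty clause results — contradiction.
  p6 = False:
    propagation gives p4=True; an empty clause results — contradiction.
Every branch closes, so no satisfying assignment exists.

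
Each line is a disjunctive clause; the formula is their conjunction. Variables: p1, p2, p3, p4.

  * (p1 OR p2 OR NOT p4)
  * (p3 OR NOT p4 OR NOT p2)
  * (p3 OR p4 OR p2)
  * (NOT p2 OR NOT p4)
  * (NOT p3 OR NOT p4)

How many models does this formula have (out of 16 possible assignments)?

The models are:
  p1=F p2=F p3=T p4=F
  p1=F p2=T p3=F p4=F
  p1=F p2=T p3=T p4=F
  p1=T p2=F p3=F p4=T
  p1=T p2=F p3=T p4=F
  p1=T p2=T p3=F p4=F
  p1=T p2=T p3=T p4=F
Count: 7.

7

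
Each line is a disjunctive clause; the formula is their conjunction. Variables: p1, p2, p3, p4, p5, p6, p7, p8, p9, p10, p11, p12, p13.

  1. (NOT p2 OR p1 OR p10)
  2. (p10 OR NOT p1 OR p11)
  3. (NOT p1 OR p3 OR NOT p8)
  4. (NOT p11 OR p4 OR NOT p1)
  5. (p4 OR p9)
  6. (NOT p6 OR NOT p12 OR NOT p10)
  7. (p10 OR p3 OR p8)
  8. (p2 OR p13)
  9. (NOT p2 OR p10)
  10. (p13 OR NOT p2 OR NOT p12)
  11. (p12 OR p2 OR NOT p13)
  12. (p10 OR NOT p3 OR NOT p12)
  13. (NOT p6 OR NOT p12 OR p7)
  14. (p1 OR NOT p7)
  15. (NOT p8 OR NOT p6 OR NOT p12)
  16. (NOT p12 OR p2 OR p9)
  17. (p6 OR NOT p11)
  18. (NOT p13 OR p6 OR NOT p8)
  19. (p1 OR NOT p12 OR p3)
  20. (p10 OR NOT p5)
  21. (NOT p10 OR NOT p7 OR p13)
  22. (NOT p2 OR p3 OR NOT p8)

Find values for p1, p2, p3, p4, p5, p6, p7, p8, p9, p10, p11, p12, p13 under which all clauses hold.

Pure literal: p5 appears only negated; assign p5 = False.
p9 occurs only positively in the remaining clauses — set p9 = True.
Branch on p1: take p1 = True.
Try p2 = True.
  then p10 is forced to True.
Try p3 = True.
For the remaining variables, p4 = False, p6 = True, p7 = False, p8 = True, p11 = False, p12 = False, p13 = True works.
Every clause has at least one true literal under this assignment.

p1=T, p2=T, p3=T, p4=F, p5=F, p6=T, p7=F, p8=T, p9=T, p10=T, p11=F, p12=F, p13=T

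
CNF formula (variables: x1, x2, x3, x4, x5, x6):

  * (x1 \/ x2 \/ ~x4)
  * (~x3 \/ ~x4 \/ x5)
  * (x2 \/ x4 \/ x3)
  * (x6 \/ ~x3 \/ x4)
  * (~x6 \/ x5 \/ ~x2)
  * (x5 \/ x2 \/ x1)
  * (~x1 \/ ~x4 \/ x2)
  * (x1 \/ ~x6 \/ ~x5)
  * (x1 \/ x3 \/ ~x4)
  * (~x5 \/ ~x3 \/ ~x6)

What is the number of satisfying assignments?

Split on x4, then x1.
  x4=T, x1=T: remaining (x2,x3,x5,x6) ∈ {(T,F,F,F); (T,F,T,F); (T,F,T,T); (T,T,T,F)} — 4.
  x4=T, x1=F: remaining (x2,x3,x5,x6) ∈ {(T,T,T,F)} — 1.
  x4=F, x1=T: remaining (x2,x3,x5,x6) ∈ {(F,T,F,T); (T,F,F,F); (T,F,T,F); (T,F,T,T)} — 4.
  x4=F, x1=F: remaining (x2,x3,x5,x6) ∈ {(T,F,F,F); (T,F,T,F)} — 2.
Total: 4 + 1 + 4 + 2 = 11.

11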